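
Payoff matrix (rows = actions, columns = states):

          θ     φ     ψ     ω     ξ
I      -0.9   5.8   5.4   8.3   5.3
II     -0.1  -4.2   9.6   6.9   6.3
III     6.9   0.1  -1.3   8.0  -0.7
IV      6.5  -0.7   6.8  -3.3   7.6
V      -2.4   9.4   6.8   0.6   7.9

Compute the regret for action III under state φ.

Best payoff under φ is 9.4.
Regret = 9.4 − 0.1 = 9.3.

9.3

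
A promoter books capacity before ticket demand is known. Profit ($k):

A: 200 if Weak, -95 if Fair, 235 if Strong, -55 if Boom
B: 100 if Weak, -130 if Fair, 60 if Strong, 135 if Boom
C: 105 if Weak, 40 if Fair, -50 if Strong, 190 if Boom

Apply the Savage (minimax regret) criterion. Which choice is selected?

Column bests: Weak=200, Fair=40, Strong=235, Boom=190.
A regrets: 0, 135, 0, 245 → max 245
B regrets: 100, 170, 175, 55 → max 175
C regrets: 95, 0, 285, 0 → max 285
Smallest max regret = 175 → B.

B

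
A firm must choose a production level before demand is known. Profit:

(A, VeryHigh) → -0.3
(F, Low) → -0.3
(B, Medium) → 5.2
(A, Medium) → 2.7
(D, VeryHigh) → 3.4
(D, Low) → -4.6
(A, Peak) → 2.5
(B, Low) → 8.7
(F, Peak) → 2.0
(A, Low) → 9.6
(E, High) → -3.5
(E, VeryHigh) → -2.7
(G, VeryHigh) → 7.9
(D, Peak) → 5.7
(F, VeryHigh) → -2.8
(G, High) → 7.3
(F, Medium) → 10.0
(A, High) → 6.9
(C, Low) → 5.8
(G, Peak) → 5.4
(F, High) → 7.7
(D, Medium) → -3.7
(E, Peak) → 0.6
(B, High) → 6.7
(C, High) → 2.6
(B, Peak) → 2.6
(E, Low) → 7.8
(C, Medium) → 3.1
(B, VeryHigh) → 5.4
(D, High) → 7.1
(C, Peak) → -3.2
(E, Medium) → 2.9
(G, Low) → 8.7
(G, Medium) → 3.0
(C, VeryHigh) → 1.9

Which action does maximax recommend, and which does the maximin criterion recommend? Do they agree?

maximax → F; maximin → G (disagree)

Row maxima: A=9.6, B=8.7, C=5.8, D=7.1, E=7.8, F=10.0, G=8.7
Best best-case = 10.0 → F.
Row minima: A=-0.3, B=2.6, C=-3.2, D=-4.6, E=-3.5, F=-2.8, G=3.0
Best worst-case = 3.0 → G.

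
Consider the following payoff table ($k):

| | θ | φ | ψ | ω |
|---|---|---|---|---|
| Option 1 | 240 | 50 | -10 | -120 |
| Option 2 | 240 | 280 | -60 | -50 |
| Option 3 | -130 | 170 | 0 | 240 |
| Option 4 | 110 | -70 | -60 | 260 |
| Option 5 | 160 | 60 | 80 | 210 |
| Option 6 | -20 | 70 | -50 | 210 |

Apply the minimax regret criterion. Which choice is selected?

Column bests: θ=240, φ=280, ψ=80, ω=260.
Option 1 regrets: 0, 230, 90, 380 → max 380
Option 2 regrets: 0, 0, 140, 310 → max 310
Option 3 regrets: 370, 110, 80, 20 → max 370
Option 4 regrets: 130, 350, 140, 0 → max 350
Option 5 regrets: 80, 220, 0, 50 → max 220
Option 6 regrets: 260, 210, 130, 50 → max 260
Smallest max regret = 220 → Option 5.

Option 5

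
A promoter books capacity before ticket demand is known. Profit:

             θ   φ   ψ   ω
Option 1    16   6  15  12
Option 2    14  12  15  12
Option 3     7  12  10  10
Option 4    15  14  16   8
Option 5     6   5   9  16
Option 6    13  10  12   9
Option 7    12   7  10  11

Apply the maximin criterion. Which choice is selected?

Option 2

Row minima: Option 1=6, Option 2=12, Option 3=7, Option 4=8, Option 5=5, Option 6=9, Option 7=7
Best worst-case = 12 → Option 2.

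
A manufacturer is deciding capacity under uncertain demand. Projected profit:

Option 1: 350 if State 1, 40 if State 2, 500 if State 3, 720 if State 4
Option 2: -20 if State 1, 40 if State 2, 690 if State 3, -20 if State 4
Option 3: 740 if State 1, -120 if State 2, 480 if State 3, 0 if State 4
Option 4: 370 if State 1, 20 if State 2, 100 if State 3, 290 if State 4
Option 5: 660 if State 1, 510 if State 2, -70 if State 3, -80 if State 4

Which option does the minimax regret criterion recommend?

Option 1

Column bests: State 1=740, State 2=510, State 3=690, State 4=720.
Option 1 regrets: 390, 470, 190, 0 → max 470
Option 2 regrets: 760, 470, 0, 740 → max 760
Option 3 regrets: 0, 630, 210, 720 → max 720
Option 4 regrets: 370, 490, 590, 430 → max 590
Option 5 regrets: 80, 0, 760, 800 → max 800
Smallest max regret = 470 → Option 1.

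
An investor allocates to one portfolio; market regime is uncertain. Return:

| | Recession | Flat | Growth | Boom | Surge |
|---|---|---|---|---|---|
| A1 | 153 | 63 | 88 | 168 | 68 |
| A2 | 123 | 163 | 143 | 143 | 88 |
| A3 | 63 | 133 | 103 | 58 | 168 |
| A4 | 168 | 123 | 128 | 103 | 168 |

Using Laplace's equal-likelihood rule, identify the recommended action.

A4

Row averages: A1=108, A2=132, A3=105, A4=138
Highest average = 138 → A4.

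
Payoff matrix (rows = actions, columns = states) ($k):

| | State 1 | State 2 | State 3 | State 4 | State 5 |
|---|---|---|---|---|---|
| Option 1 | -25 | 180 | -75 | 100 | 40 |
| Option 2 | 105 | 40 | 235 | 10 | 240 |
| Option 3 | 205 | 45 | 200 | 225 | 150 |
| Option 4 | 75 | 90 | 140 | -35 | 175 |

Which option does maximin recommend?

Option 3

Row minima: Option 1=-75, Option 2=10, Option 3=45, Option 4=-35
Best worst-case = 45 → Option 3.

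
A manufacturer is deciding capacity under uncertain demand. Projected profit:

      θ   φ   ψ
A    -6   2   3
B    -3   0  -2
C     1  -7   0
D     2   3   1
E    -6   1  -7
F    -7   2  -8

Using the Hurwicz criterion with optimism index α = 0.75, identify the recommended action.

A: 0.75·3 + 0.25·(-6) = 0.75
B: 0.75·0 + 0.25·(-3) = -0.75
C: 0.75·1 + 0.25·(-7) = -1
D: 0.75·3 + 0.25·1 = 2.5
E: 0.75·1 + 0.25·(-7) = -1
F: 0.75·2 + 0.25·(-8) = -0.5
Highest Hurwicz score = 2.5 → D.

D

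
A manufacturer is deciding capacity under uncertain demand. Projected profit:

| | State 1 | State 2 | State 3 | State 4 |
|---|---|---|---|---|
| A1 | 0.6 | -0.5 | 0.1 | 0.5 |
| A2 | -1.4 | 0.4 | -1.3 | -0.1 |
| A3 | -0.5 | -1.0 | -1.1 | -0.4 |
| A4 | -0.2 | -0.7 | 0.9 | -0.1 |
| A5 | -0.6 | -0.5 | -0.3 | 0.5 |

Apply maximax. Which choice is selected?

A4

Row maxima: A1=0.6, A2=0.4, A3=-0.4, A4=0.9, A5=0.5
Best best-case = 0.9 → A4.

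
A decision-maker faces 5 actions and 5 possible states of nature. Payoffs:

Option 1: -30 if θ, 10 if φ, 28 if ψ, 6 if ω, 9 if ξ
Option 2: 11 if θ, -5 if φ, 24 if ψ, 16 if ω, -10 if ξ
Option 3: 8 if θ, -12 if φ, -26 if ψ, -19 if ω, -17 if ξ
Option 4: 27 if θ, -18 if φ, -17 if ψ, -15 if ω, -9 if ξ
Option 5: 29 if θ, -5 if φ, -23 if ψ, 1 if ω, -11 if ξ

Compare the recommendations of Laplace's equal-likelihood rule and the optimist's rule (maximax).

Row averages: Option 1=4.6, Option 2=7.2, Option 3=-13.2, Option 4=-6.4, Option 5=-1.8
Highest average = 7.2 → Option 2.
Row maxima: Option 1=28, Option 2=24, Option 3=8, Option 4=27, Option 5=29
Best best-case = 29 → Option 5.

laplace → Option 2; maximax → Option 5 (disagree)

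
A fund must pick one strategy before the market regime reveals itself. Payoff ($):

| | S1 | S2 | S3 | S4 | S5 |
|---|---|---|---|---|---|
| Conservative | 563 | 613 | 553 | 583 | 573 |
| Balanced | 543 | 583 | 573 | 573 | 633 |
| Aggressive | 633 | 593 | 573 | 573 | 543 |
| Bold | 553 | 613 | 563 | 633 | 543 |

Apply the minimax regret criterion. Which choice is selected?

Conservative

Column bests: S1=633, S2=613, S3=573, S4=633, S5=633.
Conservative regrets: 70, 0, 20, 50, 60 → max 70
Balanced regrets: 90, 30, 0, 60, 0 → max 90
Aggressive regrets: 0, 20, 0, 60, 90 → max 90
Bold regrets: 80, 0, 10, 0, 90 → max 90
Smallest max regret = 70 → Conservative.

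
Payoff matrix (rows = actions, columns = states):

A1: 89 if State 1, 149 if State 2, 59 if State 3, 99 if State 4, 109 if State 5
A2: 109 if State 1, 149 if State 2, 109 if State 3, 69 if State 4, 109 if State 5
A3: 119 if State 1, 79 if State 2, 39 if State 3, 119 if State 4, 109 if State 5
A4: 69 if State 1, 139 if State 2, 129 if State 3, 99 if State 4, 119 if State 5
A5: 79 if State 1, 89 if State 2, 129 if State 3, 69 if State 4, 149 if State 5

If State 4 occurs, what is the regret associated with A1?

20

Best payoff under State 4 is 119.
Regret = 119 − 99 = 20.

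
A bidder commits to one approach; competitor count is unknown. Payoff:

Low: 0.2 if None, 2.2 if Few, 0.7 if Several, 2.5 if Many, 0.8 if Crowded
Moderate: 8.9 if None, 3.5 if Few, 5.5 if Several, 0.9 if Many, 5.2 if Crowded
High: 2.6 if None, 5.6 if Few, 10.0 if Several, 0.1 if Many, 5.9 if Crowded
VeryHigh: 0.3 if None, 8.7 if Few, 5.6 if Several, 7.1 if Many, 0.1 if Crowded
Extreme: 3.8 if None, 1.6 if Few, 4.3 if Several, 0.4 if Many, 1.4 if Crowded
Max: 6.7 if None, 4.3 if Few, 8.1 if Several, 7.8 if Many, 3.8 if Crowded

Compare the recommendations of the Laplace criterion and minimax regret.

Row averages: Low=1.28, Moderate=4.8, High=4.84, VeryHigh=4.36, Extreme=2.3, Max=6.14
Highest average = 6.14 → Max.
Column bests: None=8.9, Few=8.7, Several=10.0, Many=7.8, Crowded=5.9.
Low regrets: 8.7, 6.5, 9.3, 5.3, 5.1 → max 9.3
Moderate regrets: 0.0, 5.2, 4.5, 6.9, 0.7 → max 6.9
High regrets: 6.3, 3.1, 0.0, 7.7, 0.0 → max 7.7
VeryHigh regrets: 8.6, 0.0, 4.4, 0.7, 5.8 → max 8.6
Extreme regrets: 5.1, 7.1, 5.7, 7.4, 4.5 → max 7.4
Max regrets: 2.2, 4.4, 1.9, 0.0, 2.1 → max 4.4
Smallest max regret = 4.4 → Max.

laplace → Max; minimax regret → Max (agree)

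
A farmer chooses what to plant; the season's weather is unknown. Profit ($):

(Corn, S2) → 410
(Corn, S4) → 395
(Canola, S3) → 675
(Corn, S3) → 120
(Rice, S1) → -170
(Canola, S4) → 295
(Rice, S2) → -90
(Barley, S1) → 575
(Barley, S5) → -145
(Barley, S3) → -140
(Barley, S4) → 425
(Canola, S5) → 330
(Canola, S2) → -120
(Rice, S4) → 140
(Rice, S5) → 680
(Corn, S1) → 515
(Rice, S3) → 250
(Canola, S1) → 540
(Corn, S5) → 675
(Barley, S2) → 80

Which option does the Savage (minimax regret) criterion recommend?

Column bests: S1=575, S2=410, S3=675, S4=425, S5=680.
Rice regrets: 745, 500, 425, 285, 0 → max 745
Corn regrets: 60, 0, 555, 30, 5 → max 555
Barley regrets: 0, 330, 815, 0, 825 → max 825
Canola regrets: 35, 530, 0, 130, 350 → max 530
Smallest max regret = 530 → Canola.

Canola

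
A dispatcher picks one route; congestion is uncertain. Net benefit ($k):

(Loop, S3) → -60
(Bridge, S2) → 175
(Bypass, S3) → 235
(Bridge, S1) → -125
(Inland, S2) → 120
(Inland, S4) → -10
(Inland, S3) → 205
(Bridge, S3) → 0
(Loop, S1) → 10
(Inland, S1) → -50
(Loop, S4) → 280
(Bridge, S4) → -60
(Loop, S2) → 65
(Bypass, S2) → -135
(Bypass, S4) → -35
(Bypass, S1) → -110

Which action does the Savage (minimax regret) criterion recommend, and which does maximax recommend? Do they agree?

Column bests: S1=10, S2=175, S3=235, S4=280.
Bridge regrets: 135, 0, 235, 340 → max 340
Inland regrets: 60, 55, 30, 290 → max 290
Bypass regrets: 120, 310, 0, 315 → max 315
Loop regrets: 0, 110, 295, 0 → max 295
Smallest max regret = 290 → Inland.
Row maxima: Bridge=175, Inland=205, Bypass=235, Loop=280
Best best-case = 280 → Loop.

minimax regret → Inland; maximax → Loop (disagree)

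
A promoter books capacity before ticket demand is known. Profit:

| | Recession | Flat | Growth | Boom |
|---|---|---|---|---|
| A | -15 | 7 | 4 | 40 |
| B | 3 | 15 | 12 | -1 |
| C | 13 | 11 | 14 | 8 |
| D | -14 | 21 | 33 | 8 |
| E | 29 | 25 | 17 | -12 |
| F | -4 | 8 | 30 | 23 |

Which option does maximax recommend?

Row maxima: A=40, B=15, C=14, D=33, E=29, F=30
Best best-case = 40 → A.

A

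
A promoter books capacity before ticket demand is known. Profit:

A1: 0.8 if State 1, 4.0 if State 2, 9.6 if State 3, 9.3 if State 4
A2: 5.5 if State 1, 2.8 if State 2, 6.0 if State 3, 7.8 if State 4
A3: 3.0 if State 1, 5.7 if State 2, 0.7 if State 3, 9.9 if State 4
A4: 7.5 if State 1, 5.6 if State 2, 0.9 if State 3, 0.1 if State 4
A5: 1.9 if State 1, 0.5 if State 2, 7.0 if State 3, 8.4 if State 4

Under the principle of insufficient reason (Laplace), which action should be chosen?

Row averages: A1=5.925, A2=5.525, A3=4.825, A4=3.525, A5=4.45
Highest average = 5.925 → A1.

A1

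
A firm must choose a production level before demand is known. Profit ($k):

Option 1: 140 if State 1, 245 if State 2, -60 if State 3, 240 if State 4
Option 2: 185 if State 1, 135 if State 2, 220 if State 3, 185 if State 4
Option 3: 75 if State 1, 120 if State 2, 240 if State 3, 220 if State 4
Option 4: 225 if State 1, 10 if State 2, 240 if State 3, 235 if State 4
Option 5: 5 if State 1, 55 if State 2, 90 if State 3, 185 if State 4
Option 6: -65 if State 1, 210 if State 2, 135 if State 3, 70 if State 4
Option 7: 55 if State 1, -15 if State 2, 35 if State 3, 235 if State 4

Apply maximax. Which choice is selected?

Row maxima: Option 1=245, Option 2=220, Option 3=240, Option 4=240, Option 5=185, Option 6=210, Option 7=235
Best best-case = 245 → Option 1.

Option 1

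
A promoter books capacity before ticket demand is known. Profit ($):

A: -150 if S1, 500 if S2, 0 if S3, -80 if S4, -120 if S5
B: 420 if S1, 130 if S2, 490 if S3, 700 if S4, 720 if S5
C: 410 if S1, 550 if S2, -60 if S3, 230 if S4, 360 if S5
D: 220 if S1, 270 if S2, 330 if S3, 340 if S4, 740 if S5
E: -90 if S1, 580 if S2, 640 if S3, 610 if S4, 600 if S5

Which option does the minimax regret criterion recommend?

D

Column bests: S1=420, S2=580, S3=640, S4=700, S5=740.
A regrets: 570, 80, 640, 780, 860 → max 860
B regrets: 0, 450, 150, 0, 20 → max 450
C regrets: 10, 30, 700, 470, 380 → max 700
D regrets: 200, 310, 310, 360, 0 → max 360
E regrets: 510, 0, 0, 90, 140 → max 510
Smallest max regret = 360 → D.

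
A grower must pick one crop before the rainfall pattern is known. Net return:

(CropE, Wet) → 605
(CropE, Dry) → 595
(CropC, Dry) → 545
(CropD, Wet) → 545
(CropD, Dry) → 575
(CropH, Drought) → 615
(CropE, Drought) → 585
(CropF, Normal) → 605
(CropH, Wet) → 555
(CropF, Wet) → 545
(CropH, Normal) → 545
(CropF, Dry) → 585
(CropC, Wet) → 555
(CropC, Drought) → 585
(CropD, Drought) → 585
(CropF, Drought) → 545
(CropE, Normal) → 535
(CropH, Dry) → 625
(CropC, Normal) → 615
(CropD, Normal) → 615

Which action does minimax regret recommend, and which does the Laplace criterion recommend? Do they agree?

minimax regret → CropD; laplace → CropH (disagree)

Column bests: Drought=615, Dry=625, Normal=615, Wet=605.
CropF regrets: 70, 40, 10, 60 → max 70
CropE regrets: 30, 30, 80, 0 → max 80
CropH regrets: 0, 0, 70, 50 → max 70
CropD regrets: 30, 50, 0, 60 → max 60
CropC regrets: 30, 80, 0, 50 → max 80
Smallest max regret = 60 → CropD.
Row averages: CropF=570, CropE=580, CropH=585, CropD=580, CropC=575
Highest average = 585 → CropH.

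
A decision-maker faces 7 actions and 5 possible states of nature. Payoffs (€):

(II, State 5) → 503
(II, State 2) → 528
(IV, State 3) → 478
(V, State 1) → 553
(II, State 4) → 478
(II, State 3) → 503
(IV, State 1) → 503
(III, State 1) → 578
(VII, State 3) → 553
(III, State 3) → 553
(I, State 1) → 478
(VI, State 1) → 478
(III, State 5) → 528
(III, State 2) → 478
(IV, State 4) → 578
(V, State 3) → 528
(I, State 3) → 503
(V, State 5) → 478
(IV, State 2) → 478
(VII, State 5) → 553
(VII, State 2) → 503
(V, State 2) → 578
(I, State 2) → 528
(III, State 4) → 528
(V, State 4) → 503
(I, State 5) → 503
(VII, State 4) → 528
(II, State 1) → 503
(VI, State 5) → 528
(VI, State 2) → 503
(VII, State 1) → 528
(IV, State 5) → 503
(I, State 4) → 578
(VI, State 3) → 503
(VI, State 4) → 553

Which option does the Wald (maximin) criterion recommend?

VII

Row minima: I=478, II=478, III=478, IV=478, V=478, VI=478, VII=503
Best worst-case = 503 → VII.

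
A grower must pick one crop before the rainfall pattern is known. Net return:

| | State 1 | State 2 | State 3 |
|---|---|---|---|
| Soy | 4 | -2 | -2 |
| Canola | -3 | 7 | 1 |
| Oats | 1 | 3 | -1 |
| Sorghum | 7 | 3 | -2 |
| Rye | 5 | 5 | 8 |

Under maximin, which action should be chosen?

Rye

Row minima: Soy=-2, Canola=-3, Oats=-1, Sorghum=-2, Rye=5
Best worst-case = 5 → Rye.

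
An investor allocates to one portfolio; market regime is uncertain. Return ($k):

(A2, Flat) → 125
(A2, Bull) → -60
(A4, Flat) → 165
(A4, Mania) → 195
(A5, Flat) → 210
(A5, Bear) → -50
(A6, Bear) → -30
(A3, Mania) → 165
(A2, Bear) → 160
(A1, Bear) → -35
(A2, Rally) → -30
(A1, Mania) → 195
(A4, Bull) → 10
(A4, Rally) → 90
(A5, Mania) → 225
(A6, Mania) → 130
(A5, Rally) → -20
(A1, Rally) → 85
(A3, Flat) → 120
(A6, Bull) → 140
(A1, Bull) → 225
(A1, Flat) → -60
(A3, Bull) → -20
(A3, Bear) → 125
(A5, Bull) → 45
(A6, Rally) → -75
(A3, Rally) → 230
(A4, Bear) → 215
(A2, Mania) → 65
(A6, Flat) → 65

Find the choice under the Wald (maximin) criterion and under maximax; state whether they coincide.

maximin → A4; maximax → A3 (disagree)

Row minima: A1=-60, A2=-60, A3=-20, A4=10, A5=-50, A6=-75
Best worst-case = 10 → A4.
Row maxima: A1=225, A2=160, A3=230, A4=215, A5=225, A6=140
Best best-case = 230 → A3.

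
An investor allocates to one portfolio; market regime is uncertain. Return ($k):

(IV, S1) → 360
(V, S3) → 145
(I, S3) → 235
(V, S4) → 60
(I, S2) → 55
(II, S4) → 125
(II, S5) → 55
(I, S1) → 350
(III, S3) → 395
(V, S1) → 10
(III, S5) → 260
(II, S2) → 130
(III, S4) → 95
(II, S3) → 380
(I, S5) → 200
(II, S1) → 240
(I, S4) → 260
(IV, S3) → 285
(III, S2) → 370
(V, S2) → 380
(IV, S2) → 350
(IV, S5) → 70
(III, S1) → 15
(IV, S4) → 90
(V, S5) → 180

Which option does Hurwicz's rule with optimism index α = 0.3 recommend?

IV

I: 0.3·350 + 0.7·55 = 143.5
II: 0.3·380 + 0.7·55 = 152.5
III: 0.3·395 + 0.7·15 = 129
IV: 0.3·360 + 0.7·70 = 157
V: 0.3·380 + 0.7·10 = 121
Highest Hurwicz score = 157 → IV.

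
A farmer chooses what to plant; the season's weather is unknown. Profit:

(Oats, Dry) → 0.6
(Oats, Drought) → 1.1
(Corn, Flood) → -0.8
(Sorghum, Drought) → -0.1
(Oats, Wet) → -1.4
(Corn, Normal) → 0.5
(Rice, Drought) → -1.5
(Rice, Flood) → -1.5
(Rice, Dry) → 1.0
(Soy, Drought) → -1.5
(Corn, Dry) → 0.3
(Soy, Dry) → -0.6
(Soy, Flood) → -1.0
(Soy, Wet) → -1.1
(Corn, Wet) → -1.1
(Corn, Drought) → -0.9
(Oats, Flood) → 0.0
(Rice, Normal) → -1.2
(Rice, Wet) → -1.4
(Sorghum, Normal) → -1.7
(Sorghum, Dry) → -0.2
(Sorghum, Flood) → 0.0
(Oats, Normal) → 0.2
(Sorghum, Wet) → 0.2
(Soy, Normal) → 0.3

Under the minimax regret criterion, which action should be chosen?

Oats

Column bests: Drought=1.1, Dry=1.0, Normal=0.5, Wet=0.2, Flood=0.0.
Sorghum regrets: 1.2, 1.2, 2.2, 0.0, 0.0 → max 2.2
Soy regrets: 2.6, 1.6, 0.2, 1.3, 1.0 → max 2.6
Oats regrets: 0.0, 0.4, 0.3, 1.6, 0.0 → max 1.6
Corn regrets: 2.0, 0.7, 0.0, 1.3, 0.8 → max 2.0
Rice regrets: 2.6, 0.0, 1.7, 1.6, 1.5 → max 2.6
Smallest max regret = 1.6 → Oats.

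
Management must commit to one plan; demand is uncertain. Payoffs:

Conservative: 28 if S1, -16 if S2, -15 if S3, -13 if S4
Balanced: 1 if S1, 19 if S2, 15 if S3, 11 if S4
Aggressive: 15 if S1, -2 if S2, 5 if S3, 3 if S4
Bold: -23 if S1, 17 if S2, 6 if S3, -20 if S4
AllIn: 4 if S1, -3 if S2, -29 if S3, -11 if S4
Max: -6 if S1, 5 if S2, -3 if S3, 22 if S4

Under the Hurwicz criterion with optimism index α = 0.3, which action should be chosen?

Balanced

Conservative: 0.3·28 + 0.7·(-16) = -2.8
Balanced: 0.3·19 + 0.7·1 = 6.4
Aggressive: 0.3·15 + 0.7·(-2) = 3.1
Bold: 0.3·17 + 0.7·(-23) = -11
AllIn: 0.3·4 + 0.7·(-29) = -19.1
Max: 0.3·22 + 0.7·(-6) = 2.4
Highest Hurwicz score = 6.4 → Balanced.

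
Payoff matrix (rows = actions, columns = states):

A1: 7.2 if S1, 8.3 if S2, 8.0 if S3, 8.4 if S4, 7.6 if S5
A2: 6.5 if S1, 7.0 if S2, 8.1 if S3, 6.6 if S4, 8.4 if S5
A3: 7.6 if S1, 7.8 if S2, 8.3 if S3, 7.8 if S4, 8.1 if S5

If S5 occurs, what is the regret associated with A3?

Best payoff under S5 is 8.4.
Regret = 8.4 − 8.1 = 0.3.

0.3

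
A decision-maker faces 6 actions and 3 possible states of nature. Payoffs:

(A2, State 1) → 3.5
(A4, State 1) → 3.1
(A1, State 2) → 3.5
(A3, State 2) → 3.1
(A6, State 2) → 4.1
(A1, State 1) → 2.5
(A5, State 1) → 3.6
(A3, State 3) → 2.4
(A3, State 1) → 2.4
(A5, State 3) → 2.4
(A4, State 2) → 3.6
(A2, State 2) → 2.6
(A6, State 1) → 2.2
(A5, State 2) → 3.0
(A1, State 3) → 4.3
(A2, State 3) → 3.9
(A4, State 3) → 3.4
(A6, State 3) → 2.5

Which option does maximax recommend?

A1

Row maxima: A1=4.3, A2=3.9, A3=3.1, A4=3.6, A5=3.6, A6=4.1
Best best-case = 4.3 → A1.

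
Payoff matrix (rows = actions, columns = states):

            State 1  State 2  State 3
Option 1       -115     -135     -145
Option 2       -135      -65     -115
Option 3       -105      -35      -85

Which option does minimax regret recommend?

Option 3

Column bests: State 1=-105, State 2=-35, State 3=-85.
Option 1 regrets: 10, 100, 60 → max 100
Option 2 regrets: 30, 30, 30 → max 30
Option 3 regrets: 0, 0, 0 → max 0
Smallest max regret = 0 → Option 3.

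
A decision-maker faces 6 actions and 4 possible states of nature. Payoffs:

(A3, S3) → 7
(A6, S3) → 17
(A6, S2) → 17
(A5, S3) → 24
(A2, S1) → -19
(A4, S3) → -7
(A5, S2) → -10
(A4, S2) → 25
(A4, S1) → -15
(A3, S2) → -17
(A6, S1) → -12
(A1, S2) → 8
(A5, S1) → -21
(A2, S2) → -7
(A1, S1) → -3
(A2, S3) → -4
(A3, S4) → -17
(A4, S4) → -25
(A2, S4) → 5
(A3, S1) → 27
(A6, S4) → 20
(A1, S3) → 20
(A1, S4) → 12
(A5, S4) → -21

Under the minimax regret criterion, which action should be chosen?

A1

Column bests: S1=27, S2=25, S3=24, S4=20.
A1 regrets: 30, 17, 4, 8 → max 30
A2 regrets: 46, 32, 28, 15 → max 46
A3 regrets: 0, 42, 17, 37 → max 42
A4 regrets: 42, 0, 31, 45 → max 45
A5 regrets: 48, 35, 0, 41 → max 48
A6 regrets: 39, 8, 7, 0 → max 39
Smallest max regret = 30 → A1.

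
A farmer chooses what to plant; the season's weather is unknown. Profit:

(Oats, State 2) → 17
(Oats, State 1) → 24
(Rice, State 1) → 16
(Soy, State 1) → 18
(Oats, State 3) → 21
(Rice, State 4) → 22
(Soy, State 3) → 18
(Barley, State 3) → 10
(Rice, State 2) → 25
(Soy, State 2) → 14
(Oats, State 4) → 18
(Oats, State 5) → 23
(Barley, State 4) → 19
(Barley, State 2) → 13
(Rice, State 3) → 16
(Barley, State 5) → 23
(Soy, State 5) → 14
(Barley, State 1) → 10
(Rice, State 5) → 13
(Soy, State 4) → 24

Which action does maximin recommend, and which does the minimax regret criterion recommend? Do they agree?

maximin → Oats; minimax regret → Oats (agree)

Row minima: Rice=13, Barley=10, Oats=17, Soy=14
Best worst-case = 17 → Oats.
Column bests: State 1=24, State 2=25, State 3=21, State 4=24, State 5=23.
Rice regrets: 8, 0, 5, 2, 10 → max 10
Barley regrets: 14, 12, 11, 5, 0 → max 14
Oats regrets: 0, 8, 0, 6, 0 → max 8
Soy regrets: 6, 11, 3, 0, 9 → max 11
Smallest max regret = 8 → Oats.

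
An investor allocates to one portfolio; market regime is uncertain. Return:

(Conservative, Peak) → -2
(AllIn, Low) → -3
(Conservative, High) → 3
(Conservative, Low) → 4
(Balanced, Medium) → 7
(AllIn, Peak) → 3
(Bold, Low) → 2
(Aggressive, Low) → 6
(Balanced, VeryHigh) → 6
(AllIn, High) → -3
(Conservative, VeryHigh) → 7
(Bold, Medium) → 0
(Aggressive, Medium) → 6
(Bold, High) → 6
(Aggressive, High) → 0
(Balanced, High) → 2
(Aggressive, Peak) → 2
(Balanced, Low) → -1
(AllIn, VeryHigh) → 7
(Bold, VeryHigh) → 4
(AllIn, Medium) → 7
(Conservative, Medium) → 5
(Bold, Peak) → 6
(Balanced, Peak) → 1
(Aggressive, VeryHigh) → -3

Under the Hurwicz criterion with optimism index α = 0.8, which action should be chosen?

Conservative: 0.8·7 + 0.2·(-2) = 5.2
Balanced: 0.8·7 + 0.2·(-1) = 5.4
Aggressive: 0.8·6 + 0.2·(-3) = 4.2
Bold: 0.8·6 + 0.2·0 = 4.8
AllIn: 0.8·7 + 0.2·(-3) = 5
Highest Hurwicz score = 5.4 → Balanced.

Balanced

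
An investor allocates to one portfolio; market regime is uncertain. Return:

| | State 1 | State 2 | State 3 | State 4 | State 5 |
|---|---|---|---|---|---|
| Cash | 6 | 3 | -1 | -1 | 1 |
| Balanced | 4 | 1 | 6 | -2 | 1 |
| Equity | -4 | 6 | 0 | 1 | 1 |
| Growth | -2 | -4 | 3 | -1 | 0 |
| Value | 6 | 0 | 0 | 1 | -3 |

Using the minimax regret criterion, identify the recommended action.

Column bests: State 1=6, State 2=6, State 3=6, State 4=1, State 5=1.
Cash regrets: 0, 3, 7, 2, 0 → max 7
Balanced regrets: 2, 5, 0, 3, 0 → max 5
Equity regrets: 10, 0, 6, 0, 0 → max 10
Growth regrets: 8, 10, 3, 2, 1 → max 10
Value regrets: 0, 6, 6, 0, 4 → max 6
Smallest max regret = 5 → Balanced.

Balanced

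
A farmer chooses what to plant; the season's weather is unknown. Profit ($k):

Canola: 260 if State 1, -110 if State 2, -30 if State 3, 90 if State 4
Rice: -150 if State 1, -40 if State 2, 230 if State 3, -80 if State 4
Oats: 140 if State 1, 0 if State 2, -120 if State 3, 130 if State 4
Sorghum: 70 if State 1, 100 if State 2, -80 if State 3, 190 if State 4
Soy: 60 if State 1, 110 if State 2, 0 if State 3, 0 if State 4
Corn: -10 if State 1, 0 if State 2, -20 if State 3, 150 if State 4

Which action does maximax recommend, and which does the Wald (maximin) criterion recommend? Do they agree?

maximax → Canola; maximin → Soy (disagree)

Row maxima: Canola=260, Rice=230, Oats=140, Sorghum=190, Soy=110, Corn=150
Best best-case = 260 → Canola.
Row minima: Canola=-110, Rice=-150, Oats=-120, Sorghum=-80, Soy=0, Corn=-20
Best worst-case = 0 → Soy.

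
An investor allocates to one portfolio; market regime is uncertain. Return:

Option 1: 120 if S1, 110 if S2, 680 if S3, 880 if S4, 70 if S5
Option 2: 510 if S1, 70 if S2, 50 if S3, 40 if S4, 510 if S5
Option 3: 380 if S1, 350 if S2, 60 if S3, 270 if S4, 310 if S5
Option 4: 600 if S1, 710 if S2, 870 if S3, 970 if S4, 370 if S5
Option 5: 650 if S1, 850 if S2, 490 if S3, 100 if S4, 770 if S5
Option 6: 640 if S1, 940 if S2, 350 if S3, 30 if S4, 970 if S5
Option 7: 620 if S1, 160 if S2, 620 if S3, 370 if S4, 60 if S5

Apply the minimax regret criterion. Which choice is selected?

Option 4

Column bests: S1=650, S2=940, S3=870, S4=970, S5=970.
Option 1 regrets: 530, 830, 190, 90, 900 → max 900
Option 2 regrets: 140, 870, 820, 930, 460 → max 930
Option 3 regrets: 270, 590, 810, 700, 660 → max 810
Option 4 regrets: 50, 230, 0, 0, 600 → max 600
Option 5 regrets: 0, 90, 380, 870, 200 → max 870
Option 6 regrets: 10, 0, 520, 940, 0 → max 940
Option 7 regrets: 30, 780, 250, 600, 910 → max 910
Smallest max regret = 600 → Option 4.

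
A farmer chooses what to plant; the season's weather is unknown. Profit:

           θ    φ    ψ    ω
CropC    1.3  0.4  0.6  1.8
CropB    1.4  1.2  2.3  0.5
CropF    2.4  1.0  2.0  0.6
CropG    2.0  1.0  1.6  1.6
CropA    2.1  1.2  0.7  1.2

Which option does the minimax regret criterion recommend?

CropG

Column bests: θ=2.4, φ=1.2, ψ=2.3, ω=1.8.
CropC regrets: 1.1, 0.8, 1.7, 0.0 → max 1.7
CropB regrets: 1.0, 0.0, 0.0, 1.3 → max 1.3
CropF regrets: 0.0, 0.2, 0.3, 1.2 → max 1.2
CropG regrets: 0.4, 0.2, 0.7, 0.2 → max 0.7
CropA regrets: 0.3, 0.0, 1.6, 0.6 → max 1.6
Smallest max regret = 0.7 → CropG.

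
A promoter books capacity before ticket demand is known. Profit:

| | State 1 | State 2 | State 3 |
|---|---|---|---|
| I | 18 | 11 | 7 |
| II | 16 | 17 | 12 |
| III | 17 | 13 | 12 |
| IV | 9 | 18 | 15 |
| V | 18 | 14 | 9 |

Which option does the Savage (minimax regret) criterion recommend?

II

Column bests: State 1=18, State 2=18, State 3=15.
I regrets: 0, 7, 8 → max 8
II regrets: 2, 1, 3 → max 3
III regrets: 1, 5, 3 → max 5
IV regrets: 9, 0, 0 → max 9
V regrets: 0, 4, 6 → max 6
Smallest max regret = 3 → II.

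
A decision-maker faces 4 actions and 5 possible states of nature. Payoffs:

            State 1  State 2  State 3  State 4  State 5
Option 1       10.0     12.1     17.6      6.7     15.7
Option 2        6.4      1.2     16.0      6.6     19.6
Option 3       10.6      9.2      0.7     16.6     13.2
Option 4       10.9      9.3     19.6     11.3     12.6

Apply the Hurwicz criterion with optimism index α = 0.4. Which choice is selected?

Option 1: 0.4·17.6 + 0.6·6.7 = 11.06
Option 2: 0.4·19.6 + 0.6·1.2 = 8.56
Option 3: 0.4·16.6 + 0.6·0.7 = 7.06
Option 4: 0.4·19.6 + 0.6·9.3 = 13.42
Highest Hurwicz score = 13.42 → Option 4.

Option 4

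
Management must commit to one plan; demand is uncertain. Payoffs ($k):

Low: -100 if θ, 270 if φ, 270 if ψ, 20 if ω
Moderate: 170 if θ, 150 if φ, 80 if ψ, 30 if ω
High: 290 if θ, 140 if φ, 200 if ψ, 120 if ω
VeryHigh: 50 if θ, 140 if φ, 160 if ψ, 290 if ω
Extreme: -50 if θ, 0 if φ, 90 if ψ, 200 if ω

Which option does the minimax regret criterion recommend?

Column bests: θ=290, φ=270, ψ=270, ω=290.
Low regrets: 390, 0, 0, 270 → max 390
Moderate regrets: 120, 120, 190, 260 → max 260
High regrets: 0, 130, 70, 170 → max 170
VeryHigh regrets: 240, 130, 110, 0 → max 240
Extreme regrets: 340, 270, 180, 90 → max 340
Smallest max regret = 170 → High.

High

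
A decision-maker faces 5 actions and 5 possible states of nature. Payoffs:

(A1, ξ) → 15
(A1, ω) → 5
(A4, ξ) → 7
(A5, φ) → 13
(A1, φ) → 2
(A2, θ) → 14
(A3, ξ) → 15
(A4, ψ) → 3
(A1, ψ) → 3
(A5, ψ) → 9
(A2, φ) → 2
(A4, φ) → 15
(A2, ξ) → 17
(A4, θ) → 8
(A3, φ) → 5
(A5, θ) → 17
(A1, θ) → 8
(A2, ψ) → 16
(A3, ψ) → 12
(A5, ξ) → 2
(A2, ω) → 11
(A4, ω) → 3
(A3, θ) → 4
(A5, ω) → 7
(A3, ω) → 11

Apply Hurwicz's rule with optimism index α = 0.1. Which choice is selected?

A1: 0.1·15 + 0.9·2 = 3.3
A2: 0.1·17 + 0.9·2 = 3.5
A3: 0.1·15 + 0.9·4 = 5.1
A4: 0.1·15 + 0.9·3 = 4.2
A5: 0.1·17 + 0.9·2 = 3.5
Highest Hurwicz score = 5.1 → A3.

A3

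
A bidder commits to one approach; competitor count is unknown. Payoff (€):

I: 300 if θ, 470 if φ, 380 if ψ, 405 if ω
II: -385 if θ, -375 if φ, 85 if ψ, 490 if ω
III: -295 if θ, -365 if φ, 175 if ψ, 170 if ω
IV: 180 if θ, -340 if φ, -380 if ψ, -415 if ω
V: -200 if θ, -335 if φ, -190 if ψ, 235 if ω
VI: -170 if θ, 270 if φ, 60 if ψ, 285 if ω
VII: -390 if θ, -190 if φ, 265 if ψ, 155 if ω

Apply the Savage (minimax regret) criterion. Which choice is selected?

Column bests: θ=300, φ=470, ψ=380, ω=490.
I regrets: 0, 0, 0, 85 → max 85
II regrets: 685, 845, 295, 0 → max 845
III regrets: 595, 835, 205, 320 → max 835
IV regrets: 120, 810, 760, 905 → max 905
V regrets: 500, 805, 570, 255 → max 805
VI regrets: 470, 200, 320, 205 → max 470
VII regrets: 690, 660, 115, 335 → max 690
Smallest max regret = 85 → I.

I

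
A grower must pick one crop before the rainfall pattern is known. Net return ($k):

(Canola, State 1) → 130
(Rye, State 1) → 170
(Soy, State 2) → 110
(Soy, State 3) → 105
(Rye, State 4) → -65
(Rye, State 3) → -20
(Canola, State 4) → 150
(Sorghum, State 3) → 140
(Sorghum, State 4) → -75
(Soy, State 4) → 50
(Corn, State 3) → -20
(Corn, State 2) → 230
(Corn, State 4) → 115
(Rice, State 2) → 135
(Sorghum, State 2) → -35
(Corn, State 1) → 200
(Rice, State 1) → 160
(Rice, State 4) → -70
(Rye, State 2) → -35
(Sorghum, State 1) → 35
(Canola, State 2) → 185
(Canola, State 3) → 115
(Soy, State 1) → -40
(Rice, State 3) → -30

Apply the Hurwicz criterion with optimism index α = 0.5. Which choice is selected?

Sorghum: 0.5·140 + 0.5·(-75) = 32.5
Soy: 0.5·110 + 0.5·(-40) = 35
Rye: 0.5·170 + 0.5·(-65) = 52.5
Canola: 0.5·185 + 0.5·115 = 150
Rice: 0.5·160 + 0.5·(-70) = 45
Corn: 0.5·230 + 0.5·(-20) = 105
Highest Hurwicz score = 150 → Canola.

Canola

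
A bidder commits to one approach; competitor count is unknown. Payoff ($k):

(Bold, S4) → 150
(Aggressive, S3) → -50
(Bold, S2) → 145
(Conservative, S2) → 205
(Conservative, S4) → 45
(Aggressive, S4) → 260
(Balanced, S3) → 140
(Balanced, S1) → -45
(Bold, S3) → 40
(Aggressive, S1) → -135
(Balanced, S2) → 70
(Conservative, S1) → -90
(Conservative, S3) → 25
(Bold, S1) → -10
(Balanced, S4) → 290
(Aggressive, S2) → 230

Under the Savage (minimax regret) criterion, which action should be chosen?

Column bests: S1=-10, S2=230, S3=140, S4=290.
Conservative regrets: 80, 25, 115, 245 → max 245
Balanced regrets: 35, 160, 0, 0 → max 160
Aggressive regrets: 125, 0, 190, 30 → max 190
Bold regrets: 0, 85, 100, 140 → max 140
Smallest max regret = 140 → Bold.

Bold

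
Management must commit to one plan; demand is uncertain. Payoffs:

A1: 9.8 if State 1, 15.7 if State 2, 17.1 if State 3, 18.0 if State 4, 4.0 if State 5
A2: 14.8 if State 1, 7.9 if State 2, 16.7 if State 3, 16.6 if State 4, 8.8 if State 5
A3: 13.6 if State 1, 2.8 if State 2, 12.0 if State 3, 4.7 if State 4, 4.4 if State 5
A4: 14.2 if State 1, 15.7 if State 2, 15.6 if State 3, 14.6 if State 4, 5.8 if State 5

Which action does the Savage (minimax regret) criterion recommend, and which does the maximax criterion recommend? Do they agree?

minimax regret → A4; maximax → A1 (disagree)

Column bests: State 1=14.8, State 2=15.7, State 3=17.1, State 4=18.0, State 5=8.8.
A1 regrets: 5.0, 0.0, 0.0, 0.0, 4.8 → max 5.0
A2 regrets: 0.0, 7.8, 0.4, 1.4, 0.0 → max 7.8
A3 regrets: 1.2, 12.9, 5.1, 13.3, 4.4 → max 13.3
A4 regrets: 0.6, 0.0, 1.5, 3.4, 3.0 → max 3.4
Smallest max regret = 3.4 → A4.
Row maxima: A1=18.0, A2=16.7, A3=13.6, A4=15.7
Best best-case = 18.0 → A1.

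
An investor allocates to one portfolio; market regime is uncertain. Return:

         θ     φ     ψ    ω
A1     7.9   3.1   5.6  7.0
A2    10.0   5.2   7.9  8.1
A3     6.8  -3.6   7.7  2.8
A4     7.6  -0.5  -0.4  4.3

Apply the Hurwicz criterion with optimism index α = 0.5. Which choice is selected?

A2

A1: 0.5·7.9 + 0.5·3.1 = 5.5
A2: 0.5·10.0 + 0.5·5.2 = 7.6
A3: 0.5·7.7 + 0.5·(-3.6) = 2.05
A4: 0.5·7.6 + 0.5·(-0.5) = 3.55
Highest Hurwicz score = 7.6 → A2.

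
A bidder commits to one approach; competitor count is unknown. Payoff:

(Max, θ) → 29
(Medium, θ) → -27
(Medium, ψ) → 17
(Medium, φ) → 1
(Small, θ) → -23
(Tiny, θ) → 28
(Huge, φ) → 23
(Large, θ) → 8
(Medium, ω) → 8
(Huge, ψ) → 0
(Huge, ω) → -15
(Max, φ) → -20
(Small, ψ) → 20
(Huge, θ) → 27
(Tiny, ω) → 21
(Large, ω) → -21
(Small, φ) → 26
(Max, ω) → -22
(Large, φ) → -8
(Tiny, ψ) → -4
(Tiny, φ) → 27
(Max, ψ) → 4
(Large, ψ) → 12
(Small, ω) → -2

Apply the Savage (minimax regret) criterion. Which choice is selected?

Column bests: θ=29, φ=27, ψ=20, ω=21.
Tiny regrets: 1, 0, 24, 0 → max 24
Small regrets: 52, 1, 0, 23 → max 52
Medium regrets: 56, 26, 3, 13 → max 56
Large regrets: 21, 35, 8, 42 → max 42
Huge regrets: 2, 4, 20, 36 → max 36
Max regrets: 0, 47, 16, 43 → max 47
Smallest max regret = 24 → Tiny.

Tiny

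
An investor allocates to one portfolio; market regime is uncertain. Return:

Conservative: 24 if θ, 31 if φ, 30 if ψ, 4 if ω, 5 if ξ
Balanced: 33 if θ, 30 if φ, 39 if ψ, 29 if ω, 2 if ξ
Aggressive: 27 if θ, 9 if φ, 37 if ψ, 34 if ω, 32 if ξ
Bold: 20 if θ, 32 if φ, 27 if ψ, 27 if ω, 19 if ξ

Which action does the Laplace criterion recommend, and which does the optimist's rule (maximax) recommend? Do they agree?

Row averages: Conservative=18.8, Balanced=26.6, Aggressive=27.8, Bold=25
Highest average = 27.8 → Aggressive.
Row maxima: Conservative=31, Balanced=39, Aggressive=37, Bold=32
Best best-case = 39 → Balanced.

laplace → Aggressive; maximax → Balanced (disagree)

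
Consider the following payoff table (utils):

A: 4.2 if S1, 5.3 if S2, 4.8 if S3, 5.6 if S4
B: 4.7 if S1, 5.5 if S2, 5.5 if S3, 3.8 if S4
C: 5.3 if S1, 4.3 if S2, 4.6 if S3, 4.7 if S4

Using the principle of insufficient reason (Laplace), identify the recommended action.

Row averages: A=4.975, B=4.875, C=4.725
Highest average = 4.975 → A.

A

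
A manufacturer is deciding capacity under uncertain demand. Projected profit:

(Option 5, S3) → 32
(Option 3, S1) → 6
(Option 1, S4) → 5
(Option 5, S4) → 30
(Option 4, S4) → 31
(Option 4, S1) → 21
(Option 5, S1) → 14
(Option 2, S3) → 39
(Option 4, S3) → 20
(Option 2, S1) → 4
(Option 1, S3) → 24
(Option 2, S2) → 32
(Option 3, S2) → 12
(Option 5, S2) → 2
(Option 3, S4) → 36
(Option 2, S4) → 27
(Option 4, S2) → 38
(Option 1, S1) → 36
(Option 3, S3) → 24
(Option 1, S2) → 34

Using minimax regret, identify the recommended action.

Option 4

Column bests: S1=36, S2=38, S3=39, S4=36.
Option 1 regrets: 0, 4, 15, 31 → max 31
Option 2 regrets: 32, 6, 0, 9 → max 32
Option 3 regrets: 30, 26, 15, 0 → max 30
Option 4 regrets: 15, 0, 19, 5 → max 19
Option 5 regrets: 22, 36, 7, 6 → max 36
Smallest max regret = 19 → Option 4.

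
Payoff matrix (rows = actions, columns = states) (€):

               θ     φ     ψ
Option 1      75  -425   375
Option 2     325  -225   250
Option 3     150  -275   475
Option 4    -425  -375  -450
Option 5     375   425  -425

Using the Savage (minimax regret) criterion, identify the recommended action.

Column bests: θ=375, φ=425, ψ=475.
Option 1 regrets: 300, 850, 100 → max 850
Option 2 regrets: 50, 650, 225 → max 650
Option 3 regrets: 225, 700, 0 → max 700
Option 4 regrets: 800, 800, 925 → max 925
Option 5 regrets: 0, 0, 900 → max 900
Smallest max regret = 650 → Option 2.

Option 2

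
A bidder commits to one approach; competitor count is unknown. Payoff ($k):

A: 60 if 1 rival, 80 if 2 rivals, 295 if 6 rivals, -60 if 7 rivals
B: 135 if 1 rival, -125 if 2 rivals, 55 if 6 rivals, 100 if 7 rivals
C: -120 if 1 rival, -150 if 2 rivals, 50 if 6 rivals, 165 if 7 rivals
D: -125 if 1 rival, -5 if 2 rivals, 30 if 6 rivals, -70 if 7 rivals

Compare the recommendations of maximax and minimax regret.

Row maxima: A=295, B=135, C=165, D=30
Best best-case = 295 → A.
Column bests: 1 rival=135, 2 rivals=80, 6 rivals=295, 7 rivals=165.
A regrets: 75, 0, 0, 225 → max 225
B regrets: 0, 205, 240, 65 → max 240
C regrets: 255, 230, 245, 0 → max 255
D regrets: 260, 85, 265, 235 → max 265
Smallest max regret = 225 → A.

maximax → A; minimax regret → A (agree)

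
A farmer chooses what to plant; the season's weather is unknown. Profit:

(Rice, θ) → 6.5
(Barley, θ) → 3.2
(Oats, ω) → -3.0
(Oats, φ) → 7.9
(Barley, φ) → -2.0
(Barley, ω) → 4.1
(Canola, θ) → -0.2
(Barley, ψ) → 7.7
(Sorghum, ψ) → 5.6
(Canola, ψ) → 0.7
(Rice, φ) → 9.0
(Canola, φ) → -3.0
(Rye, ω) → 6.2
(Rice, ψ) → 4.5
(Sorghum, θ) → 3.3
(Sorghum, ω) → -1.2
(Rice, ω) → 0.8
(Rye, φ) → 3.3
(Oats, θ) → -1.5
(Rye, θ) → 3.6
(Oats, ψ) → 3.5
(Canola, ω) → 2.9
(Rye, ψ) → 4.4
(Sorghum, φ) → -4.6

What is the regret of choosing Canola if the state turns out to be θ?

6.7

Best payoff under θ is 6.5.
Regret = 6.5 − (-0.2) = 6.7.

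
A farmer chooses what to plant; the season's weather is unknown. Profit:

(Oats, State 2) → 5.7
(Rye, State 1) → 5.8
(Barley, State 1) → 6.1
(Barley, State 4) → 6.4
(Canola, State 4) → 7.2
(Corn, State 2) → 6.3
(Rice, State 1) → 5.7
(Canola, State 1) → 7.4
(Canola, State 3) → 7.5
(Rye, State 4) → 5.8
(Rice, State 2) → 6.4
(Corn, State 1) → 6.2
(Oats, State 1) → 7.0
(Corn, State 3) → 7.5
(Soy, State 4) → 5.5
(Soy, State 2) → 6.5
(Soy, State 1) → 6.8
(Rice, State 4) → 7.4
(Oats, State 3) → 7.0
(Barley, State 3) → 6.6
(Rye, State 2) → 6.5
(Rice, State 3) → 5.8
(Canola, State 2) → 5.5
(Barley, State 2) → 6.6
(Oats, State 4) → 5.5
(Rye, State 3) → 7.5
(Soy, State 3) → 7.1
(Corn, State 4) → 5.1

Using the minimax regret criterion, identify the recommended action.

Canola

Column bests: State 1=7.4, State 2=6.6, State 3=7.5, State 4=7.4.
Corn regrets: 1.2, 0.3, 0.0, 2.3 → max 2.3
Soy regrets: 0.6, 0.1, 0.4, 1.9 → max 1.9
Barley regrets: 1.3, 0.0, 0.9, 1.0 → max 1.3
Oats regrets: 0.4, 0.9, 0.5, 1.9 → max 1.9
Rye regrets: 1.6, 0.1, 0.0, 1.6 → max 1.6
Rice regrets: 1.7, 0.2, 1.7, 0.0 → max 1.7
Canola regrets: 0.0, 1.1, 0.0, 0.2 → max 1.1
Smallest max regret = 1.1 → Canola.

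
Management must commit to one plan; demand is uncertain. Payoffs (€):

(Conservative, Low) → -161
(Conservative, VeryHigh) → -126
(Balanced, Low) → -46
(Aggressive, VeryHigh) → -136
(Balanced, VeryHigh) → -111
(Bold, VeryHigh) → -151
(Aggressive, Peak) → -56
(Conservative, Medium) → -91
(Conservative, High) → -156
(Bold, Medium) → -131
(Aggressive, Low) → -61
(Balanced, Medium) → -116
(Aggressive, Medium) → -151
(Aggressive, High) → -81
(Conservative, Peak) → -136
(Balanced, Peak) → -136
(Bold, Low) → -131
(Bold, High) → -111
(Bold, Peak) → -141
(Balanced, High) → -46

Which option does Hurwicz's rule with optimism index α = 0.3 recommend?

Conservative: 0.3·(-91) + 0.7·(-161) = -140
Balanced: 0.3·(-46) + 0.7·(-136) = -109
Aggressive: 0.3·(-56) + 0.7·(-151) = -122.5
Bold: 0.3·(-111) + 0.7·(-151) = -139
Highest Hurwicz score = -109 → Balanced.

Balanced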